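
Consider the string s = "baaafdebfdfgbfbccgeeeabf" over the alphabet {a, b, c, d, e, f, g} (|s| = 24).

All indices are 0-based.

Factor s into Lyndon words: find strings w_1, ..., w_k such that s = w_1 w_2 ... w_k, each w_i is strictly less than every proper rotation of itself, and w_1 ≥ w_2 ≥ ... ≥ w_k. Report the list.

["b", "aaafdebfdfgbfbccgeeeabf"]

emit factor 1: 'b' (i=0, period=1)
emit factor 2: 'aaafdebfdfgbfbccgeeeabf' (i=1, period=23)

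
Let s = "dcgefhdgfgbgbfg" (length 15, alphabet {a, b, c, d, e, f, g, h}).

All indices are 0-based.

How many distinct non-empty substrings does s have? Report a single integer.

rank | idx | suffix
   0 |  12 | bfg
   1 |  10 | bgbfg
   2 |   1 | cgefhdgfgbgbfg
   3 |   0 | dcgefhdgfgbgbfg
   4 |   6 | dgfgbgbfg
   5 |   3 | efhdgfgbgbfg
   6 |  13 | fg
   7 |   8 | fgbgbfg
   8 |   4 | fhdgfgbgbfg
   9 |  14 | g
  10 |  11 | gbfg
  11 |   9 | gbgbfg
  12 |   2 | gefhdgfgbgbfg
  13 |   7 | gfgbgbfg
  14 |   5 | hdgfgbgbfg

SA = [12, 10, 1, 0, 6, 3, 13, 8, 4, 14, 11, 9, 2, 7, 5]
i: (SA[i-1],SA[i]) lcp shared
  1: (12,10) 1 'b'
  2: (10,1) 0 ''
  3: (1,0) 0 ''
  4: (0,6) 1 'd'
  5: (6,3) 0 ''
  6: (3,13) 0 ''
  7: (13,8) 2 'fg'
  8: (8,4) 1 'f'
  9: (4,14) 0 ''
  10: (14,11) 1 'g'
  11: (11,9) 2 'gb'
  12: (9,2) 1 'g'
  13: (2,7) 1 'g'
  14: (7,5) 0 ''

n(n+1)/2 = 15·16/2 = 120
Σ LCP = 0 + 1 + 0 + 0 + 1 + 0 + 0 + 2 + 1 + 0 + 1 + 2 + 1 + 1 + 0 = 10
distinct = 120 − 10 = 110

110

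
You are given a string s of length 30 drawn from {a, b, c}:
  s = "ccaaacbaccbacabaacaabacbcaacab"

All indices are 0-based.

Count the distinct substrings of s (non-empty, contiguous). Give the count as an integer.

402

rank→(start, suffix):
  0 → (2, 'aaacbaccbacabaacaabacbcaacab')
  1 → (18, 'aabacbcaacab')
  2 → (15, 'aacaabacbcaacab')
  3 → (25, 'aacab')
  4 → (3, 'aacbaccbacabaacaabacbcaacab')
  5 → (28, 'ab')
  6 → (13, 'abaacaabacbcaacab')
  7 → (19, 'abacbcaacab')
  8 → (16, 'acaabacbcaacab')
  9 → (26, 'acab')
  10 → (11, 'acabaacaabacbcaacab')
  11 → (4, 'acbaccbacabaacaabacbcaacab')
  12 → (21, 'acbcaacab')
  13 → (7, 'accbacabaacaabacbcaacab')
  14 → (29, 'b')
  15 → (14, 'baacaabacbcaacab')
  16 → (10, 'bacabaacaabacbcaacab')
  17 → (20, 'bacbcaacab')
  18 → (6, 'baccbacabaacaabacbcaacab')
  19 → (23, 'bcaacab')
  20 → (1, 'caaacbaccbacabaacaabacbcaacab')
  21 → (17, 'caabacbcaacab')
  22 → (24, 'caacab')
  23 → (27, 'cab')
  24 → (12, 'cabaacaabacbcaacab')
  25 → (9, 'cbacabaacaabacbcaacab')
  26 → (5, 'cbaccbacabaacaabacbcaacab')
  27 → (22, 'cbcaacab')
  28 → (0, 'ccaaacbaccbacabaacaabacbcaacab')
  29 → (8, 'ccbacabaacaabacbcaacab')

SA = [2, 18, 15, 25, 3, 28, 13, 19, 16, 26, 11, 4, 21, 7, 29, 14, 10, 20, 6, 23, 1, 17, 24, 27, 12, 9, 5, 22, 0, 8]
rank  pair      lcp
   1  s[2:],s[18:]  2  'aa'
   2  s[18:],s[15:]  2  'aa'
   3  s[15:],s[25:]  4  'aaca'
   4  s[25:],s[3:]  3  'aac'
   5  s[3:],s[28:]  1  'a'
   6  s[28:],s[13:]  2  'ab'
   7  s[13:],s[19:]  3  'aba'
   8  s[19:],s[16:]  1  'a'
   9  s[16:],s[26:]  3  'aca'
  10  s[26:],s[11:]  4  'acab'
  11  s[11:],s[4:]  2  'ac'
  12  s[4:],s[21:]  3  'acb'
  13  s[21:],s[7:]  2  'ac'
  14  s[7:],s[29:]  0  ''
  15  s[29:],s[14:]  1  'b'
  16  s[14:],s[10:]  2  'ba'
  17  s[10:],s[20:]  3  'bac'
  18  s[20:],s[6:]  3  'bac'
  19  s[6:],s[23:]  1  'b'
  20  s[23:],s[1:]  0  ''
  21  s[1:],s[17:]  3  'caa'
  22  s[17:],s[24:]  3  'caa'
  23  s[24:],s[27:]  2  'ca'
  24  s[27:],s[12:]  3  'cab'
  25  s[12:],s[9:]  1  'c'
  26  s[9:],s[5:]  4  'cbac'
  27  s[5:],s[22:]  2  'cb'
  28  s[22:],s[0:]  1  'c'
  29  s[0:],s[8:]  2  'cc'

n(n+1)/2 = 30·31/2 = 465
Σ LCP = 0 + 2 + 2 + 4 + 3 + 1 + 2 + 3 + 1 + 3 + 4 + 2 + 3 + 2 + 0 + 1 + 2 + 3 + 3 + 1 + 0 + 3 + 3 + 2 + 3 + 1 + 4 + 2 + 1 + 2 = 63
distinct = 465 − 63 = 402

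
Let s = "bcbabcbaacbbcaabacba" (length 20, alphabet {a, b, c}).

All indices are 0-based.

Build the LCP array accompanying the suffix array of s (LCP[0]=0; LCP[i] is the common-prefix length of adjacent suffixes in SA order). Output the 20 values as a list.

[0, 1, 2, 1, 2, 1, 3, 0, 2, 2, 2, 1, 1, 2, 4, 0, 1, 3, 3, 2]

rank→(start, suffix):
  0 → (19, 'a')
  1 → (13, 'aabacba')
  2 → (7, 'aacbbcaabacba')
  3 → (14, 'abacba')
  4 → (3, 'abcbaacbbcaabacba')
  5 → (16, 'acba')
  6 → (8, 'acbbcaabacba')
  7 → (18, 'ba')
  8 → (6, 'baacbbcaabacba')
  9 → (2, 'babcbaacbbcaabacba')
  10 → (15, 'bacba')
  11 → (10, 'bbcaabacba')
  12 → (11, 'bcaabacba')
  13 → (4, 'bcbaacbbcaabacba')
  14 → (0, 'bcbabcbaacbbcaabacba')
  15 → (12, 'caabacba')
  16 → (17, 'cba')
  17 → (5, 'cbaacbbcaabacba')
  18 → (1, 'cbabcbaacbbcaabacba')
  19 → (9, 'cbbcaabacba')

SA = [19, 13, 7, 14, 3, 16, 8, 18, 6, 2, 15, 10, 11, 4, 0, 12, 17, 5, 1, 9]
rank  pair      lcp
   1  s[19:],s[13:]  1  'a'
   2  s[13:],s[7:]  2  'aa'
   3  s[7:],s[14:]  1  'a'
   4  s[14:],s[3:]  2  'ab'
   5  s[3:],s[16:]  1  'a'
   6  s[16:],s[8:]  3  'acb'
   7  s[8:],s[18:]  0  ''
   8  s[18:],s[6:]  2  'ba'
   9  s[6:],s[2:]  2  'ba'
  10  s[2:],s[15:]  2  'ba'
  11  s[15:],s[10:]  1  'b'
  12  s[10:],s[11:]  1  'b'
  13  s[11:],s[4:]  2  'bc'
  14  s[4:],s[0:]  4  'bcba'
  15  s[0:],s[12:]  0  ''
  16  s[12:],s[17:]  1  'c'
  17  s[17:],s[5:]  3  'cba'
  18  s[5:],s[1:]  3  'cba'
  19  s[1:],s[9:]  2  'cb'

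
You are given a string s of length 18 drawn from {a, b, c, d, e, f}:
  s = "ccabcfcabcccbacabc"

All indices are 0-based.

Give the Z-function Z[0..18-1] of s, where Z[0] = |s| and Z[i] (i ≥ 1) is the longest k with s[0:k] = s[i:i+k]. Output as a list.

[18, 1, 0, 0, 1, 0, 1, 0, 0, 2, 2, 1, 0, 0, 1, 0, 0, 1]

Z[0]=18
i=1: outside box; Z[1]=1 grow→box=[1,2)
i=2: outside box; Z[2]=0
i=3: outside box; Z[3]=0
i=4: outside box; Z[4]=1 grow→box=[4,5)
i=5: outside box; Z[5]=0
i=6: outside box; Z[6]=1 grow→box=[6,7)
i=7: outside box; Z[7]=0
i=8: outside box; Z[8]=0
i=9: outside box; Z[9]=2 grow→box=[9,11)
i=10: min(r-i=1, Z[1]=1)=1; Z[10]=2 grow→box=[10,12)
i=11: min(r-i=1, Z[1]=1)=1; Z[11]=1
i=12: outside box; Z[12]=0
i=13: outside box; Z[13]=0
i=14: outside box; Z[14]=1 grow→box=[14,15)
i=15: outside box; Z[15]=0
i=16: outside box; Z[16]=0
i=17: outside box; Z[17]=1 grow→box=[17,18)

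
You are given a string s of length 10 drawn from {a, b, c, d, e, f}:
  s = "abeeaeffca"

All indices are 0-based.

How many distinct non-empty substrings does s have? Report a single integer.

rank | idx | suffix
   0 |   9 | a
   1 |   0 | abeeaeffca
   2 |   4 | aeffca
   3 |   1 | beeaeffca
   4 |   8 | ca
   5 |   3 | eaeffca
   6 |   2 | eeaeffca
   7 |   5 | effca
   8 |   7 | fca
   9 |   6 | ffca

SA = [9, 0, 4, 1, 8, 3, 2, 5, 7, 6]
rank  pair      lcp
   1  s[9:],s[0:]  1  'a'
   2  s[0:],s[4:]  1  'a'
   3  s[4:],s[1:]  0  ''
   4  s[1:],s[8:]  0  ''
   5  s[8:],s[3:]  0  ''
   6  s[3:],s[2:]  1  'e'
   7  s[2:],s[5:]  1  'e'
   8  s[5:],s[7:]  0  ''
   9  s[7:],s[6:]  1  'f'

n(n+1)/2 = 10·11/2 = 55
Σ LCP = 0 + 1 + 1 + 0 + 0 + 0 + 1 + 1 + 0 + 1 = 5
distinct = 55 − 5 = 50

50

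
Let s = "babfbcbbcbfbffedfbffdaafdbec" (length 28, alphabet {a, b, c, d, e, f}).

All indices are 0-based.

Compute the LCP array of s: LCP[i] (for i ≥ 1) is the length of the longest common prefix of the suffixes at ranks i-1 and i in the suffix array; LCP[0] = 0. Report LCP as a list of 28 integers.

rank→(start, suffix):
  0 → (21, 'aafdbec')
  1 → (1, 'abfbcbbcbfbffedfbffdaafdbec')
  2 → (22, 'afdbec')
  3 → (0, 'babfbcbbcbfbffedfbffdaafdbec')
  4 → (6, 'bbcbfbffedfbffdaafdbec')
  5 → (4, 'bcbbcbfbffedfbffdaafdbec')
  6 → (7, 'bcbfbffedfbffdaafdbec')
  7 → (25, 'bec')
  8 → (2, 'bfbcbbcbfbffedfbffdaafdbec')
  9 → (9, 'bfbffedfbffdaafdbec')
  10 → (17, 'bffdaafdbec')
  11 → (11, 'bffedfbffdaafdbec')
  12 → (27, 'c')
  13 → (5, 'cbbcbfbffedfbffdaafdbec')
  14 → (8, 'cbfbffedfbffdaafdbec')
  15 → (20, 'daafdbec')
  16 → (24, 'dbec')
  17 → (15, 'dfbffdaafdbec')
  18 → (26, 'ec')
  19 → (14, 'edfbffdaafdbec')
  20 → (3, 'fbcbbcbfbffedfbffdaafdbec')
  21 → (16, 'fbffdaafdbec')
  22 → (10, 'fbffedfbffdaafdbec')
  23 → (19, 'fdaafdbec')
  24 → (23, 'fdbec')
  25 → (13, 'fedfbffdaafdbec')
  26 → (18, 'ffdaafdbec')
  27 → (12, 'ffedfbffdaafdbec')

SA = [21, 1, 22, 0, 6, 4, 7, 25, 2, 9, 17, 11, 27, 5, 8, 20, 24, 15, 26, 14, 3, 16, 10, 19, 23, 13, 18, 12]
rank  pair      lcp
   1  s[21:],s[1:]  1  'a'
   2  s[1:],s[22:]  1  'a'
   3  s[22:],s[0:]  0  ''
   4  s[0:],s[6:]  1  'b'
   5  s[6:],s[4:]  1  'b'
   6  s[4:],s[7:]  3  'bcb'
   7  s[7:],s[25:]  1  'b'
   8  s[25:],s[2:]  1  'b'
   9  s[2:],s[9:]  3  'bfb'
  10  s[9:],s[17:]  2  'bf'
  11  s[17:],s[11:]  3  'bff'
  12  s[11:],s[27:]  0  ''
  13  s[27:],s[5:]  1  'c'
  14  s[5:],s[8:]  2  'cb'
  15  s[8:],s[20:]  0  ''
  16  s[20:],s[24:]  1  'd'
  17  s[24:],s[15:]  1  'd'
  18  s[15:],s[26:]  0  ''
  19  s[26:],s[14:]  1  'e'
  20  s[14:],s[3:]  0  ''
  21  s[3:],s[16:]  2  'fb'
  22  s[16:],s[10:]  4  'fbff'
  23  s[10:],s[19:]  1  'f'
  24  s[19:],s[23:]  2  'fd'
  25  s[23:],s[13:]  1  'f'
  26  s[13:],s[18:]  1  'f'
  27  s[18:],s[12:]  2  'ff'

[0, 1, 1, 0, 1, 1, 3, 1, 1, 3, 2, 3, 0, 1, 2, 0, 1, 1, 0, 1, 0, 2, 4, 1, 2, 1, 1, 2]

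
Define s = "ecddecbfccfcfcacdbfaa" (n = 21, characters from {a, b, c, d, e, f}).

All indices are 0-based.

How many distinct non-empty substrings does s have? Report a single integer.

209

sorted suffixes:
  #0 SA[0]=20  'a'
  #1 SA[1]=19  'aa'
  #2 SA[2]=14  'acdbfaa'
  #3 SA[3]=17  'bfaa'
  #4 SA[4]=6  'bfccfcfcacdbfaa'
  #5 SA[5]=13  'cacdbfaa'
  #6 SA[6]=5  'cbfccfcfcacdbfaa'
  #7 SA[7]=8  'ccfcfcacdbfaa'
  #8 SA[8]=15  'cdbfaa'
  #9 SA[9]=1  'cddecbfccfcfcacdbfaa'
  #10 SA[10]=11  'cfcacdbfaa'
  #11 SA[11]=9  'cfcfcacdbfaa'
  #12 SA[12]=16  'dbfaa'
  #13 SA[13]=2  'ddecbfccfcfcacdbfaa'
  #14 SA[14]=3  'decbfccfcfcacdbfaa'
  #15 SA[15]=4  'ecbfccfcfcacdbfaa'
  #16 SA[16]=0  'ecddecbfccfcfcacdbfaa'
  #17 SA[17]=18  'faa'
  #18 SA[18]=12  'fcacdbfaa'
  #19 SA[19]=7  'fccfcfcacdbfaa'
  #20 SA[20]=10  'fcfcacdbfaa'

SA = [20, 19, 14, 17, 6, 13, 5, 8, 15, 1, 11, 9, 16, 2, 3, 4, 0, 18, 12, 7, 10]
i: (SA[i-1],SA[i]) lcp shared
  1: (20,19) 1 'a'
  2: (19,14) 1 'a'
  3: (14,17) 0 ''
  4: (17,6) 2 'bf'
  5: (6,13) 0 ''
  6: (13,5) 1 'c'
  7: (5,8) 1 'c'
  8: (8,15) 1 'c'
  9: (15,1) 2 'cd'
  10: (1,11) 1 'c'
  11: (11,9) 3 'cfc'
  12: (9,16) 0 ''
  13: (16,2) 1 'd'
  14: (2,3) 1 'd'
  15: (3,4) 0 ''
  16: (4,0) 2 'ec'
  17: (0,18) 0 ''
  18: (18,12) 1 'f'
  19: (12,7) 2 'fc'
  20: (7,10) 2 'fc'

n(n+1)/2 = 21·22/2 = 231
Σ LCP = 0 + 1 + 1 + 0 + 2 + 0 + 1 + 1 + 1 + 2 + 1 + 3 + 0 + 1 + 1 + 0 + 2 + 0 + 1 + 2 + 2 = 22
distinct = 231 − 22 = 209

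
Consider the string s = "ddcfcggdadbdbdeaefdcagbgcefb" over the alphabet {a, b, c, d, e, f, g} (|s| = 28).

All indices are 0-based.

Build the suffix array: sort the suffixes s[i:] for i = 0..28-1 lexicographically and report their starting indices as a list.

[8, 15, 20, 27, 10, 12, 22, 19, 24, 2, 4, 7, 9, 11, 18, 1, 0, 13, 14, 25, 16, 26, 3, 17, 21, 23, 6, 5]

sorted suffixes:
  #0 SA[0]=8  'adbdbdeaefdcagbgcefb'
  #1 SA[1]=15  'aefdcagbgcefb'
  #2 SA[2]=20  'agbgcefb'
  #3 SA[3]=27  'b'
  #4 SA[4]=10  'bdbdeaefdcagbgcefb'
  #5 SA[5]=12  'bdeaefdcagbgcefb'
  #6 SA[6]=22  'bgcefb'
  #7 SA[7]=19  'cagbgcefb'
  #8 SA[8]=24  'cefb'
  #9 SA[9]=2  'cfcggdadbdbdeaefdcagbgcefb'
  #10 SA[10]=4  'cggdadbdbdeaefdcagbgcefb'
  #11 SA[11]=7  'dadbdbdeaefdcagbgcefb'
  #12 SA[12]=9  'dbdbdeaefdcagbgcefb'
  #13 SA[13]=11  'dbdeaefdcagbgcefb'
  #14 SA[14]=18  'dcagbgcefb'
  #15 SA[15]=1  'dcfcggdadbdbdeaefdcagbgcefb'
  #16 SA[16]=0  'ddcfcggdadbdbdeaefdcagbgcefb'
  #17 SA[17]=13  'deaefdcagbgcefb'
  #18 SA[18]=14  'eaefdcagbgcefb'
  #19 SA[19]=25  'efb'
  #20 SA[20]=16  'efdcagbgcefb'
  #21 SA[21]=26  'fb'
  #22 SA[22]=3  'fcggdadbdbdeaefdcagbgcefb'
  #23 SA[23]=17  'fdcagbgcefb'
  #24 SA[24]=21  'gbgcefb'
  #25 SA[25]=23  'gcefb'
  #26 SA[26]=6  'gdadbdbdeaefdcagbgcefb'
  #27 SA[27]=5  'ggdadbdbdeaefdcagbgcefb'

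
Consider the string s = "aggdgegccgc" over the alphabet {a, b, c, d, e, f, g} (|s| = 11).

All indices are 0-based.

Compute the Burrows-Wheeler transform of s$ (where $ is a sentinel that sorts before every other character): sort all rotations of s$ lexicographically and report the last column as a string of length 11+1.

c$ggcggcegda

rank  rotation      last
    0  $aggdgegccgc  c
    1  aggdgegccgc$  $
    2  c$aggdgegccg  g
    3  ccgc$aggdgeg  g
    4  cgc$aggdgegc  c
    5  dgegccgc$agg  g
    6  egccgc$aggdg  g
    7  gc$aggdgegcc  c
    8  gccgc$aggdge  e
    9  gdgegccgc$ag  g
   10  gegccgc$aggd  d
   11  ggdgegccgc$a  a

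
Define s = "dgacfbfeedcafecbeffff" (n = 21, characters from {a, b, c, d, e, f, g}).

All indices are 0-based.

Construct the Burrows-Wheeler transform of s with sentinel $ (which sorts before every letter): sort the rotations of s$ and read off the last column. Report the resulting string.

fgccfdeae$fefbfcabffed

rank  rotation                last
    0  $dgacfbfeedcafecbeffff  f
    1  acfbfeedcafecbeffff$dg  g
    2  afecbeffff$dgacfbfeedc  c
    3  beffff$dgacfbfeedcafec  c
    4  bfeedcafecbeffff$dgacf  f
    5  cafecbeffff$dgacfbfeed  d
    6  cbeffff$dgacfbfeedcafe  e
    7  cfbfeedcafecbeffff$dga  a
    8  dcafecbeffff$dgacfbfee  e
    9  dgacfbfeedcafecbeffff$  $
   10  ecbeffff$dgacfbfeedcaf  f
   11  edcafecbeffff$dgacfbfe  e
   12  eedcafecbeffff$dgacfbf  f
   13  effff$dgacfbfeedcafecb  b
   14  f$dgacfbfeedcafecbefff  f
   15  fbfeedcafecbeffff$dgac  c
   16  fecbeffff$dgacfbfeedca  a
   17  feedcafecbeffff$dgacfb  b
   18  ff$dgacfbfeedcafecbeff  f
   19  fff$dgacfbfeedcafecbef  f
   20  ffff$dgacfbfeedcafecbe  e
   21  gacfbfeedcafecbeffff$d  d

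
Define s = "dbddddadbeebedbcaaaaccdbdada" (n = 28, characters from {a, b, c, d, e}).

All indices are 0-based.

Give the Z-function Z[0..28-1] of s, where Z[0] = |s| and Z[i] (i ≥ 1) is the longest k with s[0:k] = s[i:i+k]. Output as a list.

[28, 0, 1, 1, 1, 1, 0, 2, 0, 0, 0, 0, 0, 2, 0, 0, 0, 0, 0, 0, 0, 0, 3, 0, 1, 0, 1, 0]

Z[0]=28
i=1: outside box; Z[1]=0
i=2: outside box; Z[2]=1 grow→box=[2,3)
i=3: outside box; Z[3]=1 grow→box=[3,4)
i=4: outside box; Z[4]=1 grow→box=[4,5)
i=5: outside box; Z[5]=1 grow→box=[5,6)
i=6: outside box; Z[6]=0
i=7: outside box; Z[7]=2 grow→box=[7,9)
i=8: min(r-i=1, Z[1]=0)=0; Z[8]=0
i=9: outside box; Z[9]=0
i=10: outside box; Z[10]=0
i=11: outside box; Z[11]=0
i=12: outside box; Z[12]=0
i=13: outside box; Z[13]=2 grow→box=[13,15)
i=14: min(r-i=1, Z[1]=0)=0; Z[14]=0
i=15: outside box; Z[15]=0
i=16: outside box; Z[16]=0
i=17: outside box; Z[17]=0
i=18: outside box; Z[18]=0
i=19: outside box; Z[19]=0
i=20: outside box; Z[20]=0
i=21: outside box; Z[21]=0
i=22: outside box; Z[22]=3 grow→box=[22,25)
i=23: min(r-i=2, Z[1]=0)=0; Z[23]=0
i=24: min(r-i=1, Z[2]=1)=1; Z[24]=1
i=25: outside box; Z[25]=0
i=26: outside box; Z[26]=1 grow→box=[26,27)
i=27: outside box; Z[27]=0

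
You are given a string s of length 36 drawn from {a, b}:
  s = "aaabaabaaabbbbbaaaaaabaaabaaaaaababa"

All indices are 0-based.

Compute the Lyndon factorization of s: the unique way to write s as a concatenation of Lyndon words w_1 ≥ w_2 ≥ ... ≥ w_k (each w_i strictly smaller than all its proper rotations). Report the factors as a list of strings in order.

["aaabaabaaabbbbb", "aaaaaabaaabaaaaaabab", "a"]

emit factor 1: 'aaabaabaaabbbbb' (i=0, period=15)
emit factor 2: 'aaaaaabaaabaaaaaabab' (i=15, period=20)
emit factor 3: 'a' (i=35, period=1)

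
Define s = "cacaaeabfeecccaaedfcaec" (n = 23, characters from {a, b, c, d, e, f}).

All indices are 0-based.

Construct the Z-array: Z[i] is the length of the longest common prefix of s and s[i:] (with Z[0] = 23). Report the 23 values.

Z[0]=23
i=1: i≥r, start 0; Z[1]=0
i=2: i≥r, start 0; Z[2]=2 grow→box=[2,4)
i=3: min(r-i=1, Z[1]=0)=0; Z[3]=0
i=4: i≥r, start 0; Z[4]=0
i=5: i≥r, start 0; Z[5]=0
i=6: i≥r, start 0; Z[6]=0
i=7: i≥r, start 0; Z[7]=0
i=8: i≥r, start 0; Z[8]=0
i=9: i≥r, start 0; Z[9]=0
i=10: i≥r, start 0; Z[10]=0
i=11: i≥r, start 0; Z[11]=1 grow→box=[11,12)
i=12: i≥r, start 0; Z[12]=1 grow→box=[12,13)
i=13: i≥r, start 0; Z[13]=2 grow→box=[13,15)
i=14: min(r-i=1, Z[1]=0)=0; Z[14]=0
i=15: i≥r, start 0; Z[15]=0
i=16: i≥r, start 0; Z[16]=0
i=17: i≥r, start 0; Z[17]=0
i=18: i≥r, start 0; Z[18]=0
i=19: i≥r, start 0; Z[19]=2 grow→box=[19,21)
i=20: min(r-i=1, Z[1]=0)=0; Z[20]=0
i=21: i≥r, start 0; Z[21]=0
i=22: i≥r, start 0; Z[22]=1 grow→box=[22,23)

[23, 0, 2, 0, 0, 0, 0, 0, 0, 0, 0, 1, 1, 2, 0, 0, 0, 0, 0, 2, 0, 0, 1]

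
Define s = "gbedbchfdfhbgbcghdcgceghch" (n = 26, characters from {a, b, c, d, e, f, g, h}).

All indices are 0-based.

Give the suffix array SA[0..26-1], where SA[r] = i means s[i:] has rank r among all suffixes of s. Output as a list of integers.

sorted suffixes:
  #0 SA[0]=13  'bcghdcgceghch'
  #1 SA[1]=4  'bchfdfhbgbcghdcgceghch'
  #2 SA[2]=1  'bedbchfdfhbgbcghdcgceghch'
  #3 SA[3]=11  'bgbcghdcgceghch'
  #4 SA[4]=20  'ceghch'
  #5 SA[5]=18  'cgceghch'
  #6 SA[6]=14  'cghdcgceghch'
  #7 SA[7]=24  'ch'
  #8 SA[8]=5  'chfdfhbgbcghdcgceghch'
  #9 SA[9]=3  'dbchfdfhbgbcghdcgceghch'
  #10 SA[10]=17  'dcgceghch'
  #11 SA[11]=8  'dfhbgbcghdcgceghch'
  #12 SA[12]=2  'edbchfdfhbgbcghdcgceghch'
  #13 SA[13]=21  'eghch'
  #14 SA[14]=7  'fdfhbgbcghdcgceghch'
  #15 SA[15]=9  'fhbgbcghdcgceghch'
  #16 SA[16]=12  'gbcghdcgceghch'
  #17 SA[17]=0  'gbedbchfdfhbgbcghdcgceghch'
  #18 SA[18]=19  'gceghch'
  #19 SA[19]=22  'ghch'
  #20 SA[20]=15  'ghdcgceghch'
  #21 SA[21]=25  'h'
  #22 SA[22]=10  'hbgbcghdcgceghch'
  #23 SA[23]=23  'hch'
  #24 SA[24]=16  'hdcgceghch'
  #25 SA[25]=6  'hfdfhbgbcghdcgceghch'

[13, 4, 1, 11, 20, 18, 14, 24, 5, 3, 17, 8, 2, 21, 7, 9, 12, 0, 19, 22, 15, 25, 10, 23, 16, 6]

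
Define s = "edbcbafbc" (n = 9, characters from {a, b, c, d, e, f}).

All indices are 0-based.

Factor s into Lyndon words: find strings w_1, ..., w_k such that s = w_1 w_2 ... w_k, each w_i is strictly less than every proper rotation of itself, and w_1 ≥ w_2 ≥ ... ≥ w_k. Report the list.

emit factor 1: 'e' (i=0, period=1)
emit factor 2: 'd' (i=1, period=1)
emit factor 3: 'bc' (i=2, period=2)
emit factor 4: 'b' (i=4, period=1)
emit factor 5: 'afbc' (i=5, period=4)

["e", "d", "bc", "b", "afbc"]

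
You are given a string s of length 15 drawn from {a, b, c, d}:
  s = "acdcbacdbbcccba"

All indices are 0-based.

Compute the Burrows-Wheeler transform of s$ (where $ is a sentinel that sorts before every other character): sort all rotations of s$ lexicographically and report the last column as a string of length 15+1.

abb$ccdbcdcbaacc

rank  rotation          last
    0  $acdcbacdbbcccba  a
    1  a$acdcbacdbbcccb  b
    2  acdbbcccba$acdcb  b
    3  acdcbacdbbcccba$  $
    4  ba$acdcbacdbbccc  c
    5  bacdbbcccba$acdc  c
    6  bbcccba$acdcbacd  d
    7  bcccba$acdcbacdb  b
    8  cba$acdcbacdbbcc  c
    9  cbacdbbcccba$acd  d
   10  ccba$acdcbacdbbc  c
   11  cccba$acdcbacdbb  b
   12  cdbbcccba$acdcba  a
   13  cdcbacdbbcccba$a  a
   14  dbbcccba$acdcbac  c
   15  dcbacdbbcccba$ac  c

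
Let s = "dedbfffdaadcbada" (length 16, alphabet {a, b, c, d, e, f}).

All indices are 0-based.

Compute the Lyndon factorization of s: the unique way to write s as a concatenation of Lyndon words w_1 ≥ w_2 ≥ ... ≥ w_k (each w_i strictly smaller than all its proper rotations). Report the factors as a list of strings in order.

["de", "d", "bfffd", "aadcbad", "a"]

emit factor 1: 'de' (i=0, period=2)
emit factor 2: 'd' (i=2, period=1)
emit factor 3: 'bfffd' (i=3, period=5)
emit factor 4: 'aadcbad' (i=8, period=7)
emit factor 5: 'a' (i=15, period=1)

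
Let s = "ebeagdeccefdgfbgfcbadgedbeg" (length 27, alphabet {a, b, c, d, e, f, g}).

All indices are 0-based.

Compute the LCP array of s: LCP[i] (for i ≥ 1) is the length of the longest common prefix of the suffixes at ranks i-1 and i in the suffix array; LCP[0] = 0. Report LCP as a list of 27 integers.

sorted suffixes:
  #0 SA[0]=19  'adgedbeg'
  #1 SA[1]=3  'agdeccefdgfbgfcbadgedbeg'
  #2 SA[2]=18  'badgedbeg'
  #3 SA[3]=1  'beagdeccefdgfbgfcbadgedbeg'
  #4 SA[4]=24  'beg'
  #5 SA[5]=14  'bgfcbadgedbeg'
  #6 SA[6]=17  'cbadgedbeg'
  #7 SA[7]=7  'ccefdgfbgfcbadgedbeg'
  #8 SA[8]=8  'cefdgfbgfcbadgedbeg'
  #9 SA[9]=23  'dbeg'
  #10 SA[10]=5  'deccefdgfbgfcbadgedbeg'
  #11 SA[11]=20  'dgedbeg'
  #12 SA[12]=11  'dgfbgfcbadgedbeg'
  #13 SA[13]=2  'eagdeccefdgfbgfcbadgedbeg'
  #14 SA[14]=0  'ebeagdeccefdgfbgfcbadgedbeg'
  #15 SA[15]=6  'eccefdgfbgfcbadgedbeg'
  #16 SA[16]=22  'edbeg'
  #17 SA[17]=9  'efdgfbgfcbadgedbeg'
  #18 SA[18]=25  'eg'
  #19 SA[19]=13  'fbgfcbadgedbeg'
  #20 SA[20]=16  'fcbadgedbeg'
  #21 SA[21]=10  'fdgfbgfcbadgedbeg'
  #22 SA[22]=26  'g'
  #23 SA[23]=4  'gdeccefdgfbgfcbadgedbeg'
  #24 SA[24]=21  'gedbeg'
  #25 SA[25]=12  'gfbgfcbadgedbeg'
  #26 SA[26]=15  'gfcbadgedbeg'

SA = [19, 3, 18, 1, 24, 14, 17, 7, 8, 23, 5, 20, 11, 2, 0, 6, 22, 9, 25, 13, 16, 10, 26, 4, 21, 12, 15]
i: (SA[i-1],SA[i]) lcp shared
  1: (19,3) 1 'a'
  2: (3,18) 0 ''
  3: (18,1) 1 'b'
  4: (1,24) 2 'be'
  5: (24,14) 1 'b'
  6: (14,17) 0 ''
  7: (17,7) 1 'c'
  8: (7,8) 1 'c'
  9: (8,23) 0 ''
  10: (23,5) 1 'd'
  11: (5,20) 1 'd'
  12: (20,11) 2 'dg'
  13: (11,2) 0 ''
  14: (2,0) 1 'e'
  15: (0,6) 1 'e'
  16: (6,22) 1 'e'
  17: (22,9) 1 'e'
  18: (9,25) 1 'e'
  19: (25,13) 0 ''
  20: (13,16) 1 'f'
  21: (16,10) 1 'f'
  22: (10,26) 0 ''
  23: (26,4) 1 'g'
  24: (4,21) 1 'g'
  25: (21,12) 1 'g'
  26: (12,15) 2 'gf'

[0, 1, 0, 1, 2, 1, 0, 1, 1, 0, 1, 1, 2, 0, 1, 1, 1, 1, 1, 0, 1, 1, 0, 1, 1, 1, 2]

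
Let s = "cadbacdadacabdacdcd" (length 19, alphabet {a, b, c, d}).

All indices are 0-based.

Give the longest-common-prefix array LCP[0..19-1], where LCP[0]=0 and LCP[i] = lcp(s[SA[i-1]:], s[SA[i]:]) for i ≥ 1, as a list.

sorted suffixes:
  #0 SA[0]=11  'abdacdcd'
  #1 SA[1]=9  'acabdacdcd'
  #2 SA[2]=4  'acdadacabdacdcd'
  #3 SA[3]=14  'acdcd'
  #4 SA[4]=7  'adacabdacdcd'
  #5 SA[5]=1  'adbacdadacabdacdcd'
  #6 SA[6]=3  'bacdadacabdacdcd'
  #7 SA[7]=12  'bdacdcd'
  #8 SA[8]=10  'cabdacdcd'
  #9 SA[9]=0  'cadbacdadacabdacdcd'
  #10 SA[10]=17  'cd'
  #11 SA[11]=5  'cdadacabdacdcd'
  #12 SA[12]=15  'cdcd'
  #13 SA[13]=18  'd'
  #14 SA[14]=8  'dacabdacdcd'
  #15 SA[15]=13  'dacdcd'
  #16 SA[16]=6  'dadacabdacdcd'
  #17 SA[17]=2  'dbacdadacabdacdcd'
  #18 SA[18]=16  'dcd'

SA = [11, 9, 4, 14, 7, 1, 3, 12, 10, 0, 17, 5, 15, 18, 8, 13, 6, 2, 16]
rank  pair      lcp
   1  s[11:],s[9:]  1  'a'
   2  s[9:],s[4:]  2  'ac'
   3  s[4:],s[14:]  3  'acd'
   4  s[14:],s[7:]  1  'a'
   5  s[7:],s[1:]  2  'ad'
   6  s[1:],s[3:]  0  ''
   7  s[3:],s[12:]  1  'b'
   8  s[12:],s[10:]  0  ''
   9  s[10:],s[0:]  2  'ca'
  10  s[0:],s[17:]  1  'c'
  11  s[17:],s[5:]  2  'cd'
  12  s[5:],s[15:]  2  'cd'
  13  s[15:],s[18:]  0  ''
  14  s[18:],s[8:]  1  'd'
  15  s[8:],s[13:]  3  'dac'
  16  s[13:],s[6:]  2  'da'
  17  s[6:],s[2:]  1  'd'
  18  s[2:],s[16:]  1  'd'

[0, 1, 2, 3, 1, 2, 0, 1, 0, 2, 1, 2, 2, 0, 1, 3, 2, 1, 1]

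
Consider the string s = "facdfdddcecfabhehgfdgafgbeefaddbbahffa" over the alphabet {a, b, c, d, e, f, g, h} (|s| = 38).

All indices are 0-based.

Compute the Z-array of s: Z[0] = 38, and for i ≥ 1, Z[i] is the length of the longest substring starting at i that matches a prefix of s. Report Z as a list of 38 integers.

Z[0]=38
i=1: outside box; Z[1]=0
i=2: outside box; Z[2]=0
i=3: outside box; Z[3]=0
i=4: outside box; Z[4]=1 extend→box=[4,5)
i=5: outside box; Z[5]=0
i=6: outside box; Z[6]=0
i=7: outside box; Z[7]=0
i=8: outside box; Z[8]=0
i=9: outside box; Z[9]=0
i=10: outside box; Z[10]=0
i=11: outside box; Z[11]=2 extend→box=[11,13)
i=12: min(r-i=1, Z[1]=0)=0; Z[12]=0
i=13: outside box; Z[13]=0
i=14: outside box; Z[14]=0
i=15: outside box; Z[15]=0
i=16: outside box; Z[16]=0
i=17: outside box; Z[17]=0
i=18: outside box; Z[18]=1 extend→box=[18,19)
i=19: outside box; Z[19]=0
i=20: outside box; Z[20]=0
i=21: outside box; Z[21]=0
i=22: outside box; Z[22]=1 extend→box=[22,23)
i=23: outside box; Z[23]=0
i=24: outside box; Z[24]=0
i=25: outside box; Z[25]=0
i=26: outside box; Z[26]=0
i=27: outside box; Z[27]=2 extend→box=[27,29)
i=28: min(r-i=1, Z[1]=0)=0; Z[28]=0
i=29: outside box; Z[29]=0
i=30: outside box; Z[30]=0
i=31: outside box; Z[31]=0
i=32: outside box; Z[32]=0
i=33: outside box; Z[33]=0
i=34: outside box; Z[34]=0
i=35: outside box; Z[35]=1 extend→box=[35,36)
i=36: outside box; Z[36]=2 extend→box=[36,38)
i=37: min(r-i=1, Z[1]=0)=0; Z[37]=0

[38, 0, 0, 0, 1, 0, 0, 0, 0, 0, 0, 2, 0, 0, 0, 0, 0, 0, 1, 0, 0, 0, 1, 0, 0, 0, 0, 2, 0, 0, 0, 0, 0, 0, 0, 1, 2, 0]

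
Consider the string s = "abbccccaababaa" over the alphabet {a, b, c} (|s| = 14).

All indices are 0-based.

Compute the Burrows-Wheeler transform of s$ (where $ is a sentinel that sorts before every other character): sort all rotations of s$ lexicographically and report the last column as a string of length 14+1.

rank  rotation         last
    0  $abbccccaababaa  a
    1  a$abbccccaababa  a
    2  aa$abbccccaabab  b
    3  aababaa$abbcccc  c
    4  abaa$abbccccaab  b
    5  ababaa$abbcccca  a
    6  abbccccaababaa$  $
    7  baa$abbccccaaba  a
    8  babaa$abbccccaa  a
    9  bbccccaababaa$a  a
   10  bccccaababaa$ab  b
   11  caababaa$abbccc  c
   12  ccaababaa$abbcc  c
   13  cccaababaa$abbc  c
   14  ccccaababaa$abb  b

aabcba$aaabcccb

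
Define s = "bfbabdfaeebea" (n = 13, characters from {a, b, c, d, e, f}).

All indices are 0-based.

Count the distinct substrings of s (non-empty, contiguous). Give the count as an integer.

83

sorted suffixes:
  #0 SA[0]=12  'a'
  #1 SA[1]=3  'abdfaeebea'
  #2 SA[2]=7  'aeebea'
  #3 SA[3]=2  'babdfaeebea'
  #4 SA[4]=4  'bdfaeebea'
  #5 SA[5]=10  'bea'
  #6 SA[6]=0  'bfbabdfaeebea'
  #7 SA[7]=5  'dfaeebea'
  #8 SA[8]=11  'ea'
  #9 SA[9]=9  'ebea'
  #10 SA[10]=8  'eebea'
  #11 SA[11]=6  'faeebea'
  #12 SA[12]=1  'fbabdfaeebea'

SA = [12, 3, 7, 2, 4, 10, 0, 5, 11, 9, 8, 6, 1]
rank  pair      lcp
   1  s[12:],s[3:]  1  'a'
   2  s[3:],s[7:]  1  'a'
   3  s[7:],s[2:]  0  ''
   4  s[2:],s[4:]  1  'b'
   5  s[4:],s[10:]  1  'b'
   6  s[10:],s[0:]  1  'b'
   7  s[0:],s[5:]  0  ''
   8  s[5:],s[11:]  0  ''
   9  s[11:],s[9:]  1  'e'
  10  s[9:],s[8:]  1  'e'
  11  s[8:],s[6:]  0  ''
  12  s[6:],s[1:]  1  'f'

n(n+1)/2 = 13·14/2 = 91
Σ LCP = 0 + 1 + 1 + 0 + 1 + 1 + 1 + 0 + 0 + 1 + 1 + 0 + 1 = 8
distinct = 91 − 8 = 83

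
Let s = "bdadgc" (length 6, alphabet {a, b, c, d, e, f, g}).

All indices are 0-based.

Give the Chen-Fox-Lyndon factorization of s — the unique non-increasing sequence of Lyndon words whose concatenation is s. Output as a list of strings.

emit factor 1: 'bd' (i=0, period=2)
emit factor 2: 'adgc' (i=2, period=4)

["bd", "adgc"]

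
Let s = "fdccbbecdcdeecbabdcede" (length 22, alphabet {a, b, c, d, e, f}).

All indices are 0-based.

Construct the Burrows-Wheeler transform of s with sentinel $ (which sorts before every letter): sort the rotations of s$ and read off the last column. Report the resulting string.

rank  rotation                 last
    0  $fdccbbecdcdeecbabdcede  e
    1  abdcede$fdccbbecdcdeecb  b
    2  babdcede$fdccbbecdcdeec  c
    3  bbecdcdeecbabdcede$fdcc  c
    4  bdcede$fdccbbecdcdeecba  a
    5  becdcdeecbabdcede$fdccb  b
    6  cbabdcede$fdccbbecdcdee  e
    7  cbbecdcdeecbabdcede$fdc  c
    8  ccbbecdcdeecbabdcede$fd  d
    9  cdcdeecbabdcede$fdccbbe  e
   10  cdeecbabdcede$fdccbbecd  d
   11  cede$fdccbbecdcdeecbabd  d
   12  dccbbecdcdeecbabdcede$f  f
   13  dcdeecbabdcede$fdccbbec  c
   14  dcede$fdccbbecdcdeecbab  b
   15  de$fdccbbecdcdeecbabdce  e
   16  deecbabdcede$fdccbbecdc  c
   17  e$fdccbbecdcdeecbabdced  d
   18  ecbabdcede$fdccbbecdcde  e
   19  ecdcdeecbabdcede$fdccbb  b
   20  ede$fdccbbecdcdeecbabdc  c
   21  eecbabdcede$fdccbbecdcd  d
   22  fdccbbecdcdeecbabdcede$  $

ebccabecdeddfcbecdebcd$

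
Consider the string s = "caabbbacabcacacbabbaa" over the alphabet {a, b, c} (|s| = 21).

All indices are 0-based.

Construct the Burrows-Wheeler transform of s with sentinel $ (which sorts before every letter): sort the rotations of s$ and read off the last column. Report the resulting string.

aabcbacbccbcbabaa$abaa

rank  rotation                last
    0  $caabbbacabcacacbabbaa  a
    1  a$caabbbacabcacacbabba  a
    2  aa$caabbbacabcacacbabb  b
    3  aabbbacabcacacbabbaa$c  c
    4  abbaa$caabbbacabcacacb  b
    5  abbbacabcacacbabbaa$ca  a
    6  abcacacbabbaa$caabbbac  c
    7  acabcacacbabbaa$caabbb  b
    8  acacbabbaa$caabbbacabc  c
    9  acbabbaa$caabbbacabcac  c
   10  baa$caabbbacabcacacbab  b
   11  babbaa$caabbbacabcacac  c
   12  bacabcacacbabbaa$caabb  b
   13  bbaa$caabbbacabcacacba  a
   14  bbacabcacacbabbaa$caab  b
   15  bbbacabcacacbabbaa$caa  a
   16  bcacacbabbaa$caabbbaca  a
   17  caabbbacabcacacbabbaa$  $
   18  cabcacacbabbaa$caabbba  a
   19  cacacbabbaa$caabbbacab  b
   20  cacbabbaa$caabbbacabca  a
   21  cbabbaa$caabbbacabcaca  a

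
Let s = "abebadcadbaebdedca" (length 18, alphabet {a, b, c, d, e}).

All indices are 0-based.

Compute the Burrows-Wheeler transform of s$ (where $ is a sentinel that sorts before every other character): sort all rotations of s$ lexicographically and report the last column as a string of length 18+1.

rank  rotation             last
    0  $abebadcadbaebdedca  a
    1  a$abebadcadbaebdedc  c
    2  abebadcadbaebdedca$  $
    3  adbaebdedca$abebadc  c
    4  adcadbaebdedca$abeb  b
    5  aebdedca$abebadcadb  b
    6  badcadbaebdedca$abe  e
    7  baebdedca$abebadcad  d
    8  bdedca$abebadcadbae  e
    9  bebadcadbaebdedca$a  a
   10  ca$abebadcadbaebded  d
   11  cadbaebdedca$abebad  d
   12  dbaebdedca$abebadca  a
   13  dca$abebadcadbaebde  e
   14  dcadbaebdedca$abeba  a
   15  dedca$abebadcadbaeb  b
   16  ebadcadbaebdedca$ab  b
   17  ebdedca$abebadcadba  a
   18  edca$abebadcadbaebd  d

ac$cbbedeaddaeabbad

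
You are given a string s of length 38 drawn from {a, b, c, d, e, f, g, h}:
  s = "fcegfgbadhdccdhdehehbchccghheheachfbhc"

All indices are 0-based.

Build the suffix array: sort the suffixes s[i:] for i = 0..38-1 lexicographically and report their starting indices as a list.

[31, 7, 6, 20, 35, 37, 11, 23, 12, 1, 24, 21, 32, 10, 15, 8, 13, 30, 2, 18, 28, 16, 34, 0, 4, 5, 3, 25, 19, 36, 22, 9, 14, 29, 17, 27, 33, 26]

rank→(start, suffix):
  0 → (31, 'achfbhc')
  1 → (7, 'adhdccdhdehehbchccghheheachfbhc')
  2 → (6, 'badhdccdhdehehbchccghheheachfbhc')
  3 → (20, 'bchccghheheachfbhc')
  4 → (35, 'bhc')
  5 → (37, 'c')
  6 → (11, 'ccdhdehehbchccghheheachfbhc')
  7 → (23, 'ccghheheachfbhc')
  8 → (12, 'cdhdehehbchccghheheachfbhc')
  9 → (1, 'cegfgbadhdccdhdehehbchccghheheachfbhc')
  10 → (24, 'cghheheachfbhc')
  11 → (21, 'chccghheheachfbhc')
  12 → (32, 'chfbhc')
  13 → (10, 'dccdhdehehbchccghheheachfbhc')
  14 → (15, 'dehehbchccghheheachfbhc')
  15 → (8, 'dhdccdhdehehbchccghheheachfbhc')
  16 → (13, 'dhdehehbchccghheheachfbhc')
  17 → (30, 'eachfbhc')
  18 → (2, 'egfgbadhdccdhdehehbchccghheheachfbhc')
  19 → (18, 'ehbchccghheheachfbhc')
  20 → (28, 'eheachfbhc')
  21 → (16, 'ehehbchccghheheachfbhc')
  22 → (34, 'fbhc')
  23 → (0, 'fcegfgbadhdccdhdehehbchccghheheachfbhc')
  24 → (4, 'fgbadhdccdhdehehbchccghheheachfbhc')
  25 → (5, 'gbadhdccdhdehehbchccghheheachfbhc')
  26 → (3, 'gfgbadhdccdhdehehbchccghheheachfbhc')
  27 → (25, 'ghheheachfbhc')
  28 → (19, 'hbchccghheheachfbhc')
  29 → (36, 'hc')
  30 → (22, 'hccghheheachfbhc')
  31 → (9, 'hdccdhdehehbchccghheheachfbhc')
  32 → (14, 'hdehehbchccghheheachfbhc')
  33 → (29, 'heachfbhc')
  34 → (17, 'hehbchccghheheachfbhc')
  35 → (27, 'heheachfbhc')
  36 → (33, 'hfbhc')
  37 → (26, 'hheheachfbhc')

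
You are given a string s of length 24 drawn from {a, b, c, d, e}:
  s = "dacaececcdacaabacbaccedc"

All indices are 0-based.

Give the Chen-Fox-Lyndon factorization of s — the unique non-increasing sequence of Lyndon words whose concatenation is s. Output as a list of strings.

["d", "acaececcd", "ac", "aabacbaccedc"]

emit factor 1: 'd' (i=0, period=1)
emit factor 2: 'acaececcd' (i=1, period=9)
emit factor 3: 'ac' (i=10, period=2)
emit factor 4: 'aabacbaccedc' (i=12, period=12)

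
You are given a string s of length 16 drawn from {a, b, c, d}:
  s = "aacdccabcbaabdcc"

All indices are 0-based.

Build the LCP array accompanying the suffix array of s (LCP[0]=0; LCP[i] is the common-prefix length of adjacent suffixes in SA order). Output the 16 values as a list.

[0, 2, 1, 2, 1, 0, 1, 1, 0, 1, 1, 1, 2, 1, 0, 3]

rank | idx | suffix
   0 |  10 | aabdcc
   1 |   0 | aacdccabcbaabdcc
   2 |   6 | abcbaabdcc
   3 |  11 | abdcc
   4 |   1 | acdccabcbaabdcc
   5 |   9 | baabdcc
   6 |   7 | bcbaabdcc
   7 |  12 | bdcc
   8 |  15 | c
   9 |   5 | cabcbaabdcc
  10 |   8 | cbaabdcc
  11 |  14 | cc
  12 |   4 | ccabcbaabdcc
  13 |   2 | cdccabcbaabdcc
  14 |  13 | dcc
  15 |   3 | dccabcbaabdcc

SA = [10, 0, 6, 11, 1, 9, 7, 12, 15, 5, 8, 14, 4, 2, 13, 3]
i: (SA[i-1],SA[i]) lcp shared
  1: (10,0) 2 'aa'
  2: (0,6) 1 'a'
  3: (6,11) 2 'ab'
  4: (11,1) 1 'a'
  5: (1,9) 0 ''
  6: (9,7) 1 'b'
  7: (7,12) 1 'b'
  8: (12,15) 0 ''
  9: (15,5) 1 'c'
  10: (5,8) 1 'c'
  11: (8,14) 1 'c'
  12: (14,4) 2 'cc'
  13: (4,2) 1 'c'
  14: (2,13) 0 ''
  15: (13,3) 3 'dcc'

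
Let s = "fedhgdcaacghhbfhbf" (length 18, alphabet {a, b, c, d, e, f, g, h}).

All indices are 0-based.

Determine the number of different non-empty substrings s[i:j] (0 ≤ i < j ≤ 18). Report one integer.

rank | idx | suffix
   0 |   7 | aacghhbfhbf
   1 |   8 | acghhbfhbf
   2 |  16 | bf
   3 |  13 | bfhbf
   4 |   6 | caacghhbfhbf
   5 |   9 | cghhbfhbf
   6 |   5 | dcaacghhbfhbf
   7 |   2 | dhgdcaacghhbfhbf
   8 |   1 | edhgdcaacghhbfhbf
   9 |  17 | f
  10 |   0 | fedhgdcaacghhbfhbf
  11 |  14 | fhbf
  12 |   4 | gdcaacghhbfhbf
  13 |  10 | ghhbfhbf
  14 |  15 | hbf
  15 |  12 | hbfhbf
  16 |   3 | hgdcaacghhbfhbf
  17 |  11 | hhbfhbf

SA = [7, 8, 16, 13, 6, 9, 5, 2, 1, 17, 0, 14, 4, 10, 15, 12, 3, 11]
i: (SA[i-1],SA[i]) lcp shared
  1: (7,8) 1 'a'
  2: (8,16) 0 ''
  3: (16,13) 2 'bf'
  4: (13,6) 0 ''
  5: (6,9) 1 'c'
  6: (9,5) 0 ''
  7: (5,2) 1 'd'
  8: (2,1) 0 ''
  9: (1,17) 0 ''
  10: (17,0) 1 'f'
  11: (0,14) 1 'f'
  12: (14,4) 0 ''
  13: (4,10) 1 'g'
  14: (10,15) 0 ''
  15: (15,12) 3 'hbf'
  16: (12,3) 1 'h'
  17: (3,11) 1 'h'

n(n+1)/2 = 18·19/2 = 171
Σ LCP = 0 + 1 + 0 + 2 + 0 + 1 + 0 + 1 + 0 + 0 + 1 + 1 + 0 + 1 + 0 + 3 + 1 + 1 = 13
distinct = 171 − 13 = 158

158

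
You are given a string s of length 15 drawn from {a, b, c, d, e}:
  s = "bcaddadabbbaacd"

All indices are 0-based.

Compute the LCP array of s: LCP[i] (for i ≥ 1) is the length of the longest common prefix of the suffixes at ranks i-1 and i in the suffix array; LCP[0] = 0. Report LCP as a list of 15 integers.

rank→(start, suffix):
  0 → (11, 'aacd')
  1 → (7, 'abbbaacd')
  2 → (12, 'acd')
  3 → (5, 'adabbbaacd')
  4 → (2, 'addadabbbaacd')
  5 → (10, 'baacd')
  6 → (9, 'bbaacd')
  7 → (8, 'bbbaacd')
  8 → (0, 'bcaddadabbbaacd')
  9 → (1, 'caddadabbbaacd')
  10 → (13, 'cd')
  11 → (14, 'd')
  12 → (6, 'dabbbaacd')
  13 → (4, 'dadabbbaacd')
  14 → (3, 'ddadabbbaacd')

SA = [11, 7, 12, 5, 2, 10, 9, 8, 0, 1, 13, 14, 6, 4, 3]
rank  pair      lcp
   1  s[11:],s[7:]  1  'a'
   2  s[7:],s[12:]  1  'a'
   3  s[12:],s[5:]  1  'a'
   4  s[5:],s[2:]  2  'ad'
   5  s[2:],s[10:]  0  ''
   6  s[10:],s[9:]  1  'b'
   7  s[9:],s[8:]  2  'bb'
   8  s[8:],s[0:]  1  'b'
   9  s[0:],s[1:]  0  ''
  10  s[1:],s[13:]  1  'c'
  11  s[13:],s[14:]  0  ''
  12  s[14:],s[6:]  1  'd'
  13  s[6:],s[4:]  2  'da'
  14  s[4:],s[3:]  1  'd'

[0, 1, 1, 1, 2, 0, 1, 2, 1, 0, 1, 0, 1, 2, 1]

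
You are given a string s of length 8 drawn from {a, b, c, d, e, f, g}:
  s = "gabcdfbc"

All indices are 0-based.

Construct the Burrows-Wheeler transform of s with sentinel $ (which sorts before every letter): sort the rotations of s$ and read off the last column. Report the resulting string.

rank  rotation   last
    0  $gabcdfbc  c
    1  abcdfbc$g  g
    2  bc$gabcdf  f
    3  bcdfbc$ga  a
    4  c$gabcdfb  b
    5  cdfbc$gab  b
    6  dfbc$gabc  c
    7  fbc$gabcd  d
    8  gabcdfbc$  $

cgfabbcd$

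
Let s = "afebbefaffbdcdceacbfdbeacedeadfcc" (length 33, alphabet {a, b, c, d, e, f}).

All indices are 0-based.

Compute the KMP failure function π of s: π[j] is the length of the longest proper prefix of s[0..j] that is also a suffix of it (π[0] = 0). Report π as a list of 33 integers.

[0, 0, 0, 0, 0, 0, 0, 1, 2, 0, 0, 0, 0, 0, 0, 0, 1, 0, 0, 0, 0, 0, 0, 1, 0, 0, 0, 0, 1, 0, 0, 0, 0]

π[0] = 0
j=1 s[j]='f': π[1]=0 (border '')
j=2 s[j]='e': π[2]=0 (border '')
j=3 s[j]='b': π[3]=0 (border '')
j=4 s[j]='b': π[4]=0 (border '')
j=5 s[j]='e': π[5]=0 (border '')
j=6 s[j]='f': π[6]=0 (border '')
j=7 s[j]='a': π[7]=1 (border 'a')
j=8 s[j]='f': π[8]=2 (border 'af')
j=9 s[j]='f': k: 2→0; π[9]=0 (border '')
j=10 s[j]='b': π[10]=0 (border '')
j=11 s[j]='d': π[11]=0 (border '')
j=12 s[j]='c': π[12]=0 (border '')
j=13 s[j]='d': π[13]=0 (border '')
j=14 s[j]='c': π[14]=0 (border '')
j=15 s[j]='e': π[15]=0 (border '')
j=16 s[j]='a': π[16]=1 (border 'a')
j=17 s[j]='c': k: 1→0; π[17]=0 (border '')
j=18 s[j]='b': π[18]=0 (border '')
j=19 s[j]='f': π[19]=0 (border '')
j=20 s[j]='d': π[20]=0 (border '')
j=21 s[j]='b': π[21]=0 (border '')
j=22 s[j]='e': π[22]=0 (border '')
j=23 s[j]='a': π[23]=1 (border 'a')
j=24 s[j]='c': k: 1→0; π[24]=0 (border '')
j=25 s[j]='e': π[25]=0 (border '')
j=26 s[j]='d': π[26]=0 (border '')
j=27 s[j]='e': π[27]=0 (border '')
j=28 s[j]='a': π[28]=1 (border 'a')
j=29 s[j]='d': k: 1→0; π[29]=0 (border '')
j=30 s[j]='f': π[30]=0 (border '')
j=31 s[j]='c': π[31]=0 (border '')
j=32 s[j]='c': π[32]=0 (border '')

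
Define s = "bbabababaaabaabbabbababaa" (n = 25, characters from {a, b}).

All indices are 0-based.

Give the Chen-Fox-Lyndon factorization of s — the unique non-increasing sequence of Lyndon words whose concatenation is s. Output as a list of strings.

["b", "b", "ab", "ab", "ab", "aaabaabbabbabab", "a", "a"]

emit factor 1: 'b' (i=0, period=1)
emit factor 2: 'b' (i=1, period=1)
emit factor 3: 'ab' (i=2, period=2)
emit factor 4: 'ab' (i=4, period=2)
emit factor 5: 'ab' (i=6, period=2)
emit factor 6: 'aaabaabbabbabab' (i=8, period=15)
emit factor 7: 'a' (i=23, period=1)
emit factor 8: 'a' (i=24, period=1)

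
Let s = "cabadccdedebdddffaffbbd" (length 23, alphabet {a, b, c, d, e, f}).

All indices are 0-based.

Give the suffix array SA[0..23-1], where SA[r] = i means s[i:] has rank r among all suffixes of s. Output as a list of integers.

[1, 3, 17, 2, 20, 21, 11, 0, 5, 6, 22, 4, 12, 13, 9, 7, 14, 10, 8, 16, 19, 15, 18]

sorted suffixes:
  #0 SA[0]=1  'abadccdedebdddffaffbbd'
  #1 SA[1]=3  'adccdedebdddffaffbbd'
  #2 SA[2]=17  'affbbd'
  #3 SA[3]=2  'badccdedebdddffaffbbd'
  #4 SA[4]=20  'bbd'
  #5 SA[5]=21  'bd'
  #6 SA[6]=11  'bdddffaffbbd'
  #7 SA[7]=0  'cabadccdedebdddffaffbbd'
  #8 SA[8]=5  'ccdedebdddffaffbbd'
  #9 SA[9]=6  'cdedebdddffaffbbd'
  #10 SA[10]=22  'd'
  #11 SA[11]=4  'dccdedebdddffaffbbd'
  #12 SA[12]=12  'dddffaffbbd'
  #13 SA[13]=13  'ddffaffbbd'
  #14 SA[14]=9  'debdddffaffbbd'
  #15 SA[15]=7  'dedebdddffaffbbd'
  #16 SA[16]=14  'dffaffbbd'
  #17 SA[17]=10  'ebdddffaffbbd'
  #18 SA[18]=8  'edebdddffaffbbd'
  #19 SA[19]=16  'faffbbd'
  #20 SA[20]=19  'fbbd'
  #21 SA[21]=15  'ffaffbbd'
  #22 SA[22]=18  'ffbbd'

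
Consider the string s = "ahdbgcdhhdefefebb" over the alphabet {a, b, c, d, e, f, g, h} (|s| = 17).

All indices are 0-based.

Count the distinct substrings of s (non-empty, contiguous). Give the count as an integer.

140

rank | idx | suffix
   0 |   0 | ahdbgcdhhdefefebb
   1 |  16 | b
   2 |  15 | bb
   3 |   3 | bgcdhhdefefebb
   4 |   5 | cdhhdefefebb
   5 |   2 | dbgcdhhdefefebb
   6 |   9 | defefebb
   7 |   6 | dhhdefefebb
   8 |  14 | ebb
   9 |  12 | efebb
  10 |  10 | efefebb
  11 |  13 | febb
  12 |  11 | fefebb
  13 |   4 | gcdhhdefefebb
  14 |   1 | hdbgcdhhdefefebb
  15 |   8 | hdefefebb
  16 |   7 | hhdefefebb

SA = [0, 16, 15, 3, 5, 2, 9, 6, 14, 12, 10, 13, 11, 4, 1, 8, 7]
i: (SA[i-1],SA[i]) lcp shared
  1: (0,16) 0 ''
  2: (16,15) 1 'b'
  3: (15,3) 1 'b'
  4: (3,5) 0 ''
  5: (5,2) 0 ''
  6: (2,9) 1 'd'
  7: (9,6) 1 'd'
  8: (6,14) 0 ''
  9: (14,12) 1 'e'
  10: (12,10) 3 'efe'
  11: (10,13) 0 ''
  12: (13,11) 2 'fe'
  13: (11,4) 0 ''
  14: (4,1) 0 ''
  15: (1,8) 2 'hd'
  16: (8,7) 1 'h'

n(n+1)/2 = 17·18/2 = 153
Σ LCP = 0 + 0 + 1 + 1 + 0 + 0 + 1 + 1 + 0 + 1 + 3 + 0 + 2 + 0 + 0 + 2 + 1 = 13
distinct = 153 − 13 = 140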